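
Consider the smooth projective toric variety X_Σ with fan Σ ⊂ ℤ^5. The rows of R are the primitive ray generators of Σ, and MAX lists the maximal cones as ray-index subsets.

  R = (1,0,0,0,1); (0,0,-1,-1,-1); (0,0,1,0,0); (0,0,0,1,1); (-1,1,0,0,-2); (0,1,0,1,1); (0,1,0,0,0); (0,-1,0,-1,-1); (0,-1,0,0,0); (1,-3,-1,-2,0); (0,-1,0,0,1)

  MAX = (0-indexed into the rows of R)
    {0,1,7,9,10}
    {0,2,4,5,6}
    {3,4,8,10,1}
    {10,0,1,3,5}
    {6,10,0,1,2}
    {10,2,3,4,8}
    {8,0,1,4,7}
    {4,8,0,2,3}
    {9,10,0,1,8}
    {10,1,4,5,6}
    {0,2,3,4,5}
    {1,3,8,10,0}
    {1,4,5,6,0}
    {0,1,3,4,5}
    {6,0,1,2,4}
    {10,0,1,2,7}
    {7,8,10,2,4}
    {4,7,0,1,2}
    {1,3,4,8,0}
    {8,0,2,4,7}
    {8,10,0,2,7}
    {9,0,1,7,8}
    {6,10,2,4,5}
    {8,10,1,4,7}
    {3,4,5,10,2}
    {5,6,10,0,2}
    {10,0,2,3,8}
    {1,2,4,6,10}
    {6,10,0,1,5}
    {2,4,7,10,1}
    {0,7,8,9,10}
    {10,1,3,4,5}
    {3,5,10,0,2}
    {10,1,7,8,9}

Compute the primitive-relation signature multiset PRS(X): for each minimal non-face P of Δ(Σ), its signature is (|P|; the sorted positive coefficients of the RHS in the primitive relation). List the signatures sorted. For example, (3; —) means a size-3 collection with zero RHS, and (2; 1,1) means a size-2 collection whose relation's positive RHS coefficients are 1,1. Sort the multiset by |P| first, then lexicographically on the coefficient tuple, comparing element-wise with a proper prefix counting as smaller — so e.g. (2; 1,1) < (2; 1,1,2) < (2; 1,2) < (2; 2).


16 collections generate NE(X_Σ); each relation:

  P = {5,7}:  v_{5} + v_{7} = 0 ; sig = (2; —)
  P = {6,8}:  v_{6} + v_{8} = 0 ; sig = (2; —)
  P = {3,6}:  v_{3} + v_{6} = v_{5} ; sig = (2; 1)
  P = {3,7}:  v_{3} + v_{7} = v_{8} ; sig = (2; 1)
  P = {5,8}:  v_{5} + v_{8} = v_{3} ; sig = (2; 1)
  P = {6,7}:  v_{6} + v_{7} = v_{1} + v_{2} ; sig = (2; 1,1)
  P = {4,9}:  v_{4} + v_{9} = v_{1} + v_{7} + v_{8} ; sig = (2; 1,1,1)
  P = {5,9}:  v_{5} + v_{9} = v_{0} + v_{1} + v_{8} + v_{10} ; sig = (2; 1,1,1,1)
  P = {6,9}:  v_{6} + v_{9} = v_{0} + v_{1} + v_{7} + v_{10} ; sig = (2; 1,1,1,1)
  P = {3,9}:  v_{3} + v_{9} = v_{0} + v_{1} + 2·v_{8} + v_{10} ; sig = (2; 1,1,1,2)
  P = {2,9}:  v_{2} + v_{9} = v_{0} + 2·v_{7} + v_{10} ; sig = (2; 1,1,2)
  P = {0,4,10}:  v_{0} + v_{4} + v_{10} = 0 ; sig = (3; —)
  P = {1,2,3}:  v_{1} + v_{2} + v_{3} = 0 ; sig = (3; —)
  P = {1,2,5}:  v_{1} + v_{2} + v_{5} = v_{6} ; sig = (3; 1)
  P = {1,2,8}:  v_{1} + v_{2} + v_{8} = v_{7} ; sig = (3; 1)
  P = {0,1,7,8,10}:  v_{0} + v_{1} + v_{7} + v_{8} + v_{10} = v_{9} ; sig = (5; 1)

Sorted signature multiset PRS(X):
    |P|=2: 11 collections, coeffs (), (), (1), (1), (1), (1,1), (1,1,1), (1,1,1,1), (1,1,1,1), (1,1,1,2), (1,1,2)
    |P|=3: 4 collections, coeffs (), (), (1), (1)
    |P|=5: 1 collection, coeffs (1)


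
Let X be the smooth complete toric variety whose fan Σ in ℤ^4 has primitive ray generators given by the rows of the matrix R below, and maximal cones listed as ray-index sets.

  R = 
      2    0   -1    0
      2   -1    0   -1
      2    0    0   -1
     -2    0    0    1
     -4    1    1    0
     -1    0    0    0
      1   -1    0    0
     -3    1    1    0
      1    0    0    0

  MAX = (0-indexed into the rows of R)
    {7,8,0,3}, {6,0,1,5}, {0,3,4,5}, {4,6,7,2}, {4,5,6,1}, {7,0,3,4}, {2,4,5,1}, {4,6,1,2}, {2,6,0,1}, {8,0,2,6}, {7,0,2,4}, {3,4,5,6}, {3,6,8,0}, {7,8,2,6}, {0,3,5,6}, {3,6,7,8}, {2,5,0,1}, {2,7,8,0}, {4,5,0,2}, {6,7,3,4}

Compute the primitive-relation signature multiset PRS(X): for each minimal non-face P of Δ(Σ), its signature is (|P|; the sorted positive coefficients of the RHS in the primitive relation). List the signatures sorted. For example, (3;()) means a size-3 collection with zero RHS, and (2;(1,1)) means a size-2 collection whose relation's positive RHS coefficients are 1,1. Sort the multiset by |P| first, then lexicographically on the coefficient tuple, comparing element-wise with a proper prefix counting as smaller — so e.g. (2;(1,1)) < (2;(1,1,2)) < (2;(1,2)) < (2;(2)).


Minimal non-faces — 11 found among 9 rays, 20 max cones:

  P={2,3}:  v_{2} + v_{3} = 0 ; sig = (2;())
  P={5,8}:  v_{5} + v_{8} = 0 ; sig = (2;())
  P={4,8}:  v_{4} + v_{8} = v_{7} ; sig = (2;(1))
  P={5,7}:  v_{5} + v_{7} = v_{4} ; sig = (2;(1))
  P={1,3}:  v_{1} + v_{3} = v_{5} + v_{6} ; sig = (2;(1,1))
  P={1,8}:  v_{1} + v_{8} = v_{2} + v_{6} ; sig = (2;(1,1))
  P={1,7}:  v_{1} + v_{7} = v_{2} + v_{4} + v_{6} ; sig = (2;(1,1,1))
  P={0,6,7}:  v_{0} + v_{6} + v_{7} = 0 ; sig = (3;())
  P={0,4,6}:  v_{0} + v_{4} + v_{6} = v_{5} ; sig = (3;(1))
  P={2,5,6}:  v_{2} + v_{5} + v_{6} = v_{1} ; sig = (3;(1))
  P={0,1,4}:  v_{0} + v_{1} + v_{4} = v_{2} + 2·v_{5} ; sig = (3;(1,2))

so the primitive-relation signature multiset is
{ (2;()) ×2,  (2;(1)) ×2,  (2;(1,1)) ×2,  (2;(1,1,1)),  (3;()),  (3;(1)) ×2,  (3;(1,2)) }


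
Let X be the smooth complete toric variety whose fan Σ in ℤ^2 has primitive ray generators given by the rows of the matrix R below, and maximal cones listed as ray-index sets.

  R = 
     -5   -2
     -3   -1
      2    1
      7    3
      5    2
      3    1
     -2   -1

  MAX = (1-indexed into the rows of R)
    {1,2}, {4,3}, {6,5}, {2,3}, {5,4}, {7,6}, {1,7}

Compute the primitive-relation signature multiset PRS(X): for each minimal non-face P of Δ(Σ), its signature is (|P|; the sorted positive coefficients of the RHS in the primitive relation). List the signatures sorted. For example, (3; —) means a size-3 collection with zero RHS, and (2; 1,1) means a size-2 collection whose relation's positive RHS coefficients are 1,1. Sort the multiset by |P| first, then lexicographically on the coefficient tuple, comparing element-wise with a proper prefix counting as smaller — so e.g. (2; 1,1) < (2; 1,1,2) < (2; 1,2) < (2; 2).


14 minimal non-faces of Δ(Σ) (on 7 rays):

  P={1,5}:  v_{1} + v_{5} = 0 ; sig = (2; —)
  P={2,6}:  v_{2} + v_{6} = 0 ; sig = (2; —)
  P={3,7}:  v_{3} + v_{7} = 0 ; sig = (2; —)
  P={1,3}:  v_{1} + v_{3} = v_{2} ; sig = (2; 1)
  P={1,4}:  v_{1} + v_{4} = v_{3} ; sig = (2; 1)
  P={1,6}:  v_{1} + v_{6} = v_{7} ; sig = (2; 1)
  P={2,5}:  v_{2} + v_{5} = v_{3} ; sig = (2; 1)
  P={2,7}:  v_{2} + v_{7} = v_{1} ; sig = (2; 1)
  P={3,5}:  v_{3} + v_{5} = v_{4} ; sig = (2; 1)
  P={3,6}:  v_{3} + v_{6} = v_{5} ; sig = (2; 1)
  P={4,7}:  v_{4} + v_{7} = v_{5} ; sig = (2; 1)
  P={5,7}:  v_{5} + v_{7} = v_{6} ; sig = (2; 1)
  P={2,4}:  v_{2} + v_{4} = 2·v_{3} ; sig = (2; 2)
  P={4,6}:  v_{4} + v_{6} = 2·v_{5} ; sig = (2; 2)

so the primitive-relation signature multiset is
{ (2; —) ×3,  (2; 1) ×9,  (2; 2) ×2 }


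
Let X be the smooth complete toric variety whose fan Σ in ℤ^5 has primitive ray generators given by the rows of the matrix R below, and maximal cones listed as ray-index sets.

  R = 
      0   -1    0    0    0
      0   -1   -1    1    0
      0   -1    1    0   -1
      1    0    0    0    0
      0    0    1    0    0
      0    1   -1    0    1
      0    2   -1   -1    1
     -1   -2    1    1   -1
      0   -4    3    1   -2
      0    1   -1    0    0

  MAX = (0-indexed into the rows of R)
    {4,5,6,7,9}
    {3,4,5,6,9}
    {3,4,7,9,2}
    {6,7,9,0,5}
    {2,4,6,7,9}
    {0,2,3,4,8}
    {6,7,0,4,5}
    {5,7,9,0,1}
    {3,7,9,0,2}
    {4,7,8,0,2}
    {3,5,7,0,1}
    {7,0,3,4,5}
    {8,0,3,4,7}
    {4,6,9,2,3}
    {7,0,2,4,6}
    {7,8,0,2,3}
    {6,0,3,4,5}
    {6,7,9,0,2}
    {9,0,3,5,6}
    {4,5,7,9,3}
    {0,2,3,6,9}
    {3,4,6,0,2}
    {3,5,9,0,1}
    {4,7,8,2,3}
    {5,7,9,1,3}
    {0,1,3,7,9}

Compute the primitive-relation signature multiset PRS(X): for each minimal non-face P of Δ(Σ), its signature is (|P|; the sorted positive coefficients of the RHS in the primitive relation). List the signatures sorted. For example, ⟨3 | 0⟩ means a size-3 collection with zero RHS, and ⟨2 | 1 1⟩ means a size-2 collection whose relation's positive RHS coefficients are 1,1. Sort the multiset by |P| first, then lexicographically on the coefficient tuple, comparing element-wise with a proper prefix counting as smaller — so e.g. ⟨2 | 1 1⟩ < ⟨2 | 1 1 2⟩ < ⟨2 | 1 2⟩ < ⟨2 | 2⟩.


Δ(Σ) — 10 vertices, 12 min non-faces:

  P={2,5}:  v_{2} + v_{5} = 0  →  sig = ⟨2 | 0⟩
  P={1,4}:  v_{1} + v_{4} = v_{3} + v_{5} + v_{7}  →  sig = ⟨2 | 1 1 1⟩
  P={1,6}:  v_{1} + v_{6} = v_{0} + v_{5} + v_{9}  →  sig = ⟨2 | 1 1 1⟩
  P={6,8}:  v_{6} + v_{8} = v_{0} + v_{2} + v_{4}  →  sig = ⟨2 | 1 1 1⟩
  P={8,9}:  v_{8} + v_{9} = v_{2} + v_{3} + v_{7}  →  sig = ⟨2 | 1 1 1⟩
  P={1,2}:  v_{1} + v_{2} = v_{0} + v_{3} + v_{7} + v_{9}  →  sig = ⟨2 | 1 1 1 1⟩
  P={5,8}:  v_{5} + v_{8} = v_{0} + v_{3} + v_{4} + v_{7}  →  sig = ⟨2 | 1 1 1 1⟩
  P={1,8}:  v_{1} + v_{8} = v_{0} + 2·v_{3} + 2·v_{7}  →  sig = ⟨2 | 1 2 2⟩
  P={0,4,9}:  v_{0} + v_{4} + v_{9} = 0  →  sig = ⟨3 | 0⟩
  P={3,6,7}:  v_{3} + v_{6} + v_{7} = 0  →  sig = ⟨3 | 0⟩
  P={0,2,3,4,7}:  v_{0} + v_{2} + v_{3} + v_{4} + v_{7} = v_{8}  →  sig = ⟨5 | 1⟩
  P={0,3,5,7,9}:  v_{0} + v_{3} + v_{5} + v_{7} + v_{9} = v_{1}  →  sig = ⟨5 | 1⟩

Signatures (|P|; sorted positive RHS coefficients), sorted:
    |P|=2: 8 collections, coeffs (), (1,1,1), (1,1,1), (1,1,1), (1,1,1), (1,1,1,1), (1,1,1,1), (1,2,2)
    |P|=3: 2 collections, coeffs (), ()
    |P|=5: 2 collections, coeffs (1), (1)


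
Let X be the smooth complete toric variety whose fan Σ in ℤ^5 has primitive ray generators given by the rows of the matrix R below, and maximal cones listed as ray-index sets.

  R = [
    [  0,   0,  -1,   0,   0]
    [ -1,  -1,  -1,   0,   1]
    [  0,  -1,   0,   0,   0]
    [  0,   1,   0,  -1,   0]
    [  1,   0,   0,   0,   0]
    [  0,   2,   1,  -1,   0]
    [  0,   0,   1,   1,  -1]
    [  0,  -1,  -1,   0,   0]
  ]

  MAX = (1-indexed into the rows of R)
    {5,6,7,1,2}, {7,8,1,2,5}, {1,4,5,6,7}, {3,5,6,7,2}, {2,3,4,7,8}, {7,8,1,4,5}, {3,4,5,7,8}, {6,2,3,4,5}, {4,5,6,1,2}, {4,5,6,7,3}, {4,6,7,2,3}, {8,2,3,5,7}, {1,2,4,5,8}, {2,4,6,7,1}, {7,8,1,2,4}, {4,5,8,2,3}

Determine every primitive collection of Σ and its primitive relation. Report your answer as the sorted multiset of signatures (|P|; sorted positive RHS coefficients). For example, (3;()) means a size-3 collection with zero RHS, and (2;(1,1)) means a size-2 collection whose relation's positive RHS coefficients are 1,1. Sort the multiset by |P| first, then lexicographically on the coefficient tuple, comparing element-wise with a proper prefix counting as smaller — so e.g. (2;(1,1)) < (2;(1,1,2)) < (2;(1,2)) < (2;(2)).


Minimal non-faces — 3 found among 8 rays, 16 max cones:

  P={1,3}:  v_{1} + v_{3} = v_{8}  ⟹  sig = (2;(1))
  P={6,8}:  v_{6} + v_{8} = v_{4}  ⟹  sig = (2;(1))
  P={2,4,5,7}:  v_{2} + v_{4} + v_{5} + v_{7} = 0  ⟹  sig = (4;())

Hence PRS(X_Σ) =
{ (2;(1)) ×2,  (4;()) }


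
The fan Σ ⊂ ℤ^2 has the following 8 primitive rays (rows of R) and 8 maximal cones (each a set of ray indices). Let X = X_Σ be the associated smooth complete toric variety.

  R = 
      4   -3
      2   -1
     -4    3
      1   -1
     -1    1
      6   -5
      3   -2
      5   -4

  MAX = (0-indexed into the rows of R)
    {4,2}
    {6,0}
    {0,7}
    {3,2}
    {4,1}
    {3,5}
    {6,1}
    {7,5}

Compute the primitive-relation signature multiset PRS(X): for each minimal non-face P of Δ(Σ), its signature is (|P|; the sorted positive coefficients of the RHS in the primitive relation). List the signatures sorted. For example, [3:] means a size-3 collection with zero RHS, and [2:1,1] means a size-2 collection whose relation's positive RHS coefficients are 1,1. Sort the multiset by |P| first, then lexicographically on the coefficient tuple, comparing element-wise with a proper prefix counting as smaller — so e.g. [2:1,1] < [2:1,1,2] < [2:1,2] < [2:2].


Σ has 20 primitive collections:

  • {0,2}:  v_{0} + v_{2} = 0  →  sig = [2:]
  • {3,4}:  v_{3} + v_{4} = 0  →  sig = [2:]
  • {0,3}:  v_{0} + v_{3} = v_{7}  →  sig = [2:1]
  • {0,4}:  v_{0} + v_{4} = v_{6}  →  sig = [2:1]
  • {1,3}:  v_{1} + v_{3} = v_{6}  →  sig = [2:1]
  • {2,6}:  v_{2} + v_{6} = v_{4}  →  sig = [2:1]
  • {2,7}:  v_{2} + v_{7} = v_{3}  →  sig = [2:1]
  • {3,6}:  v_{3} + v_{6} = v_{0}  →  sig = [2:1]
  • {3,7}:  v_{3} + v_{7} = v_{5}  →  sig = [2:1]
  • {4,5}:  v_{4} + v_{5} = v_{7}  →  sig = [2:1]
  • {4,6}:  v_{4} + v_{6} = v_{1}  →  sig = [2:1]
  • {4,7}:  v_{4} + v_{7} = v_{0}  →  sig = [2:1]
  • {1,7}:  v_{1} + v_{7} = v_{0} + v_{6}  →  sig = [2:1,1]
  • {5,6}:  v_{5} + v_{6} = v_{0} + v_{7}  →  sig = [2:1,1]
  • {0,1}:  v_{0} + v_{1} = 2·v_{6}  →  sig = [2:2]
  • {0,5}:  v_{0} + v_{5} = 2·v_{7}  →  sig = [2:2]
  • {1,2}:  v_{1} + v_{2} = 2·v_{4}  →  sig = [2:2]
  • {1,5}:  v_{1} + v_{5} = 2·v_{0}  →  sig = [2:2]
  • {2,5}:  v_{2} + v_{5} = 2·v_{3}  →  sig = [2:2]
  • {6,7}:  v_{6} + v_{7} = 2·v_{0}  →  sig = [2:2]

Hence PRS(X_Σ) =
[[2:], [2:], [2:1], [2:1], [2:1], [2:1], [2:1], [2:1], [2:1], [2:1], [2:1], [2:1], [2:1,1], [2:1,1], [2:2], [2:2], [2:2], [2:2], [2:2], [2:2]]


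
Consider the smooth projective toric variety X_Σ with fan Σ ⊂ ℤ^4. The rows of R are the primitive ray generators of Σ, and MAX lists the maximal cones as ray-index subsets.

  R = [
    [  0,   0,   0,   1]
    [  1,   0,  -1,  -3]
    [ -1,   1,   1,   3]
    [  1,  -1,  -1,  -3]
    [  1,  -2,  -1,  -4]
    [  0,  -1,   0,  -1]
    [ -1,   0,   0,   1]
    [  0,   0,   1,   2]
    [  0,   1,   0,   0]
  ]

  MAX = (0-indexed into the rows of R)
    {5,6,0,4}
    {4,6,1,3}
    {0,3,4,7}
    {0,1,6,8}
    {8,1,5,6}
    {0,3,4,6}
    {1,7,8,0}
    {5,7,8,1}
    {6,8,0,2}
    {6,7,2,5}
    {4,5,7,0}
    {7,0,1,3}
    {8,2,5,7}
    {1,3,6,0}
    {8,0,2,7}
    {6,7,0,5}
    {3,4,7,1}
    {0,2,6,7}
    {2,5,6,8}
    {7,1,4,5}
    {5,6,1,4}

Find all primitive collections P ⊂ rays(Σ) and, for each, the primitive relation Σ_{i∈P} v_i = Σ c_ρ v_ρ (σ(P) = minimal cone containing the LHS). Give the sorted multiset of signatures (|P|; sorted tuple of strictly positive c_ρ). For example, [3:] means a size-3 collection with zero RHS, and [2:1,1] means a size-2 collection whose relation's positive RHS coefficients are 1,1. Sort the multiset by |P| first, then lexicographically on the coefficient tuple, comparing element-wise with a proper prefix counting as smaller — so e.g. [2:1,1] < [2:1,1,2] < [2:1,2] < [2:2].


|primitive collections| = 14. Relations:

  P={2,3}:  v_{2} + v_{3} = 0  so sig = [2:]
  P={1,2}:  v_{1} + v_{2} = v_{8}  so sig = [2:1]
  P={2,4}:  v_{2} + v_{4} = v_{5}  so sig = [2:1]
  P={3,5}:  v_{3} + v_{5} = v_{4}  so sig = [2:1]
  P={3,8}:  v_{3} + v_{8} = v_{1}  so sig = [2:1]
  P={4,8}:  v_{4} + v_{8} = v_{1} + v_{5}  so sig = [2:1,1]
  P={0,5,8}:  v_{0} + v_{5} + v_{8} = 0  so sig = [3:]
  P={1,6,7}:  v_{1} + v_{6} + v_{7} = 0  so sig = [3:]
  P={0,1,5}:  v_{0} + v_{1} + v_{5} = v_{3}  so sig = [3:1]
  P={6,7,8}:  v_{6} + v_{7} + v_{8} = v_{2}  so sig = [3:1]
  P={0,2,5}:  v_{0} + v_{2} + v_{5} = v_{6} + v_{7}  so sig = [3:1,1]
  P={3,6,7}:  v_{3} + v_{6} + v_{7} = v_{0} + v_{5}  so sig = [3:1,1]
  P={4,6,7}:  v_{4} + v_{6} + v_{7} = v_{0} + 2·v_{5}  so sig = [3:1,2]
  P={0,1,4}:  v_{0} + v_{1} + v_{4} = 2·v_{3}  so sig = [3:2]

Signatures (|P|; sorted positive RHS coefficients), sorted:
    |P|=2: 6 collections, coeffs (), (1), (1), (1), (1), (1,1)
    |P|=3: 8 collections, coeffs (), (), (1), (1), (1,1), (1,1), (1,2), (2)


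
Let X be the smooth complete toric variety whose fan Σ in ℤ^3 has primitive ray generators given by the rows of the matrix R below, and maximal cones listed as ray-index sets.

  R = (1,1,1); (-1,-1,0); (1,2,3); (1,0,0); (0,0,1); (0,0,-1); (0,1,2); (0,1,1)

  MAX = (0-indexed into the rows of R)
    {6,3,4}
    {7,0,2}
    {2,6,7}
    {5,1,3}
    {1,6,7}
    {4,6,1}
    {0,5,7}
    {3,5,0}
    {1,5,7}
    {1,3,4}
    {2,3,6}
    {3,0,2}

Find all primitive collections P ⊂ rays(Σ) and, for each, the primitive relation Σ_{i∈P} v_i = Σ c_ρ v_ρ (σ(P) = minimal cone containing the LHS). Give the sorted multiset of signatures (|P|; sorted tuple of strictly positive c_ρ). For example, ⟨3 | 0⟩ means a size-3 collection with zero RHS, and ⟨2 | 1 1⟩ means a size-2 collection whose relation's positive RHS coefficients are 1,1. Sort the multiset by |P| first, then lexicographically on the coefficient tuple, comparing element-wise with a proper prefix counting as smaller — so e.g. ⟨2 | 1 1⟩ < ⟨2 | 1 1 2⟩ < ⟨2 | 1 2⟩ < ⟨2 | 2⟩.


Minimal non-faces — 11 found among 8 rays, 12 max cones:

  • {4,5}:  v_{4} + v_{5} = 0  ⇒ sig = ⟨2 | 0⟩
  • {0,1}:  v_{0} + v_{1} = v_{4}  ⇒ sig = ⟨2 | 1⟩
  • {0,6}:  v_{0} + v_{6} = v_{2}  ⇒ sig = ⟨2 | 1⟩
  • {3,7}:  v_{3} + v_{7} = v_{0}  ⇒ sig = ⟨2 | 1⟩
  • {4,7}:  v_{4} + v_{7} = v_{6}  ⇒ sig = ⟨2 | 1⟩
  • {5,6}:  v_{5} + v_{6} = v_{7}  ⇒ sig = ⟨2 | 1⟩
  • {0,4}:  v_{0} + v_{4} = v_{3} + v_{6}  ⇒ sig = ⟨2 | 1 1⟩
  • {1,2}:  v_{1} + v_{2} = v_{4} + v_{6}  ⇒ sig = ⟨2 | 1 1⟩
  • {2,5}:  v_{2} + v_{5} = v_{0} + v_{7}  ⇒ sig = ⟨2 | 1 1⟩
  • {2,4}:  v_{2} + v_{4} = v_{3} + 2·v_{6}  ⇒ sig = ⟨2 | 1 2⟩
  • {1,3,6}:  v_{1} + v_{3} + v_{6} = 2·v_{4}  ⇒ sig = ⟨3 | 2⟩

so the primitive-relation signature multiset is
    |P|=2: 10 collections, coeffs (), (1), (1), (1), (1), (1), (1,1), (1,1), (1,1), (1,2)
    |P|=3: 1 collection, coeffs (2)


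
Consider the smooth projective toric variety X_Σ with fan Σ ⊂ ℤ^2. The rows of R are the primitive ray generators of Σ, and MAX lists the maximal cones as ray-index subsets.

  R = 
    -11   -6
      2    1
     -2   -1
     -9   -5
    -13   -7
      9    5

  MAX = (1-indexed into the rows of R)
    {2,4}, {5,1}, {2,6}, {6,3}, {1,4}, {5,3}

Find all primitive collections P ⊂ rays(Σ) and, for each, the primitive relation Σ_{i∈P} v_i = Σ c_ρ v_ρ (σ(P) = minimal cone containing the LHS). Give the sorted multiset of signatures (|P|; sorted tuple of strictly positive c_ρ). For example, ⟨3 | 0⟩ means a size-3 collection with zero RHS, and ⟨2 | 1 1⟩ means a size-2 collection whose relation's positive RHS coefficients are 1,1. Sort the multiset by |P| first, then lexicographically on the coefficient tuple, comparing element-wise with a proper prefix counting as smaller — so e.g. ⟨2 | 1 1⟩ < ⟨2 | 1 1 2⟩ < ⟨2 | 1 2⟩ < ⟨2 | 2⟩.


The 9 primitive collections of Σ (r=6, n=2):

  {2,3}:  v_{2} + v_{3} = 0  →  sig = ⟨2 | 0⟩
  {4,6}:  v_{4} + v_{6} = 0  →  sig = ⟨2 | 0⟩
  {1,2}:  v_{1} + v_{2} = v_{4}  →  sig = ⟨2 | 1⟩
  {1,3}:  v_{1} + v_{3} = v_{5}  →  sig = ⟨2 | 1⟩
  {1,6}:  v_{1} + v_{6} = v_{3}  →  sig = ⟨2 | 1⟩
  {2,5}:  v_{2} + v_{5} = v_{1}  →  sig = ⟨2 | 1⟩
  {3,4}:  v_{3} + v_{4} = v_{1}  →  sig = ⟨2 | 1⟩
  {4,5}:  v_{4} + v_{5} = 2·v_{1}  →  sig = ⟨2 | 2⟩
  {5,6}:  v_{5} + v_{6} = 2·v_{3}  →  sig = ⟨2 | 2⟩

Signatures (|P|; sorted positive RHS coefficients), sorted:
{ ⟨2 | 0⟩ ×2,  ⟨2 | 1⟩ ×5,  ⟨2 | 2⟩ ×2 }


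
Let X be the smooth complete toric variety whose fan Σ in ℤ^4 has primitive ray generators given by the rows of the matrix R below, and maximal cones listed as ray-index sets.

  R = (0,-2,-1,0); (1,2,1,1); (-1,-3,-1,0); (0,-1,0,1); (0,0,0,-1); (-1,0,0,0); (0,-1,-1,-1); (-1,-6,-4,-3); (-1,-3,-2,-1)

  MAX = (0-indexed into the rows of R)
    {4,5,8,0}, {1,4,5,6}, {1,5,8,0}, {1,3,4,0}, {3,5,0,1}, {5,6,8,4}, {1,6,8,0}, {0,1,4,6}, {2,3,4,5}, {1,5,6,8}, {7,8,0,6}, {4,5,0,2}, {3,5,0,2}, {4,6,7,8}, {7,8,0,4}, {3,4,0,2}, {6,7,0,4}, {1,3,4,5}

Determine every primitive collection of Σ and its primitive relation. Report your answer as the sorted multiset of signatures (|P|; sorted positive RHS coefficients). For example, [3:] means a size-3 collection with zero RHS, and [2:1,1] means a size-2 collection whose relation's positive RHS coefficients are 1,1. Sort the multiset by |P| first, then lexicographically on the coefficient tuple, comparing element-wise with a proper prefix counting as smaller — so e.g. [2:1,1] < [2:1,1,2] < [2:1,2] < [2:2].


Σ has 14 primitive collections:

  {1,2}:  v_{1} + v_{2} = v_{3} — sig = [2:1]
  {3,6}:  v_{3} + v_{6} = v_{0} — sig = [2:1]
  {2,6}:  v_{2} + v_{6} = 2·v_{0} + v_{4} + v_{5} — sig = [2:1,1,2]
  {3,7}:  v_{3} + v_{7} = 2·v_{0} + v_{4} + v_{8} — sig = [2:1,1,2]
  {2,7}:  v_{2} + v_{7} = 3·v_{0} + 2·v_{4} + v_{5} + v_{8} — sig = [2:1,1,2,3]
  {1,7}:  v_{1} + v_{7} = v_{0} + 2·v_{6} — sig = [2:1,2]
  {3,8}:  v_{3} + v_{8} = 2·v_{0} + v_{5} — sig = [2:1,2]
  {5,7}:  v_{5} + v_{7} = v_{4} + 2·v_{8} — sig = [2:1,2]
  {2,8}:  v_{2} + v_{8} = 3·v_{0} + v_{4} + 2·v_{5} — sig = [2:1,2,3]
  {0,5,6}:  v_{0} + v_{5} + v_{6} = v_{8} — sig = [3:1]
  {1,4,8}:  v_{1} + v_{4} + v_{8} = v_{6} — sig = [3:1]
  {0,1,4,5}:  v_{0} + v_{1} + v_{4} + v_{5} = 0 — sig = [4:]
  {0,3,4,5}:  v_{0} + v_{3} + v_{4} + v_{5} = v_{2} — sig = [4:1]
  {0,4,6,8}:  v_{0} + v_{4} + v_{6} + v_{8} = v_{7} — sig = [4:1]

Signatures (|P|; sorted positive RHS coefficients), sorted:
    |P|=2: 9 collections, coeffs (1), (1), (1,1,2), (1,1,2), (1,1,2,3), (1,2), (1,2), (1,2), (1,2,3)
    |P|=3: 2 collections, coeffs (1), (1)
    |P|=4: 3 collections, coeffs (), (1), (1)


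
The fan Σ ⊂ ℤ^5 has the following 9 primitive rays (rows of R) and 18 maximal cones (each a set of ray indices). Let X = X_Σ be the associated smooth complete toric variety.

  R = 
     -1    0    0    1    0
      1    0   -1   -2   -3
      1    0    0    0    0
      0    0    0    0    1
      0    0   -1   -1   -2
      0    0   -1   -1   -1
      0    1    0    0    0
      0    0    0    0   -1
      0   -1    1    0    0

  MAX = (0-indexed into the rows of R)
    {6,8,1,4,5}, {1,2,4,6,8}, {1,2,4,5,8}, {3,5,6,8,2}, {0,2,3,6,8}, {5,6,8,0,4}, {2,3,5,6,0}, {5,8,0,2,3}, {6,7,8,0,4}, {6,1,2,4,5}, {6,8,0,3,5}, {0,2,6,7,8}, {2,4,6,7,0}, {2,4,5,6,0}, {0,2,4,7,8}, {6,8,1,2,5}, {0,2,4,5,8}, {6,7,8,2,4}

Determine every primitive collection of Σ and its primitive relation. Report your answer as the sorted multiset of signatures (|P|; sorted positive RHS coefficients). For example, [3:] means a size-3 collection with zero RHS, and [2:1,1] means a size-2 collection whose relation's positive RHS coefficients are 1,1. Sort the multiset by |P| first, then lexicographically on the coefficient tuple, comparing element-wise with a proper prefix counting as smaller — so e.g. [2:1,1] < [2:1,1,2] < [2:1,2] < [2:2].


Minimal non-faces — 9 found among 9 rays, 18 max cones:

  P={3,7}:  v_{3} + v_{7} = 0 — sig = [2:]
  P={3,4}:  v_{3} + v_{4} = v_{5} — sig = [2:1]
  P={5,7}:  v_{5} + v_{7} = v_{4} — sig = [2:1]
  P={0,1}:  v_{0} + v_{1} = v_{4} + v_{7} — sig = [2:1,1]
  P={1,3}:  v_{1} + v_{3} = v_{2} + 2·v_{5} + v_{6} + v_{8} — sig = [2:1,1,1,2]
  P={1,7}:  v_{1} + v_{7} = v_{2} + 2·v_{4} + v_{6} + v_{8} — sig = [2:1,1,1,2]
  P={0,2,5,6,8}:  v_{0} + v_{2} + v_{5} + v_{6} + v_{8} = v_{7} — sig = [5:1]
  P={2,4,5,6,8}:  v_{2} + v_{4} + v_{5} + v_{6} + v_{8} = v_{1} — sig = [5:1]
  P={0,2,4,6,8}:  v_{0} + v_{2} + v_{4} + v_{6} + v_{8} = 2·v_{7} — sig = [5:2]

so the primitive-relation signature multiset is
{ [2:],  [2:1] ×2,  [2:1,1],  [2:1,1,1,2] ×2,  [5:1] ×2,  [5:2] }


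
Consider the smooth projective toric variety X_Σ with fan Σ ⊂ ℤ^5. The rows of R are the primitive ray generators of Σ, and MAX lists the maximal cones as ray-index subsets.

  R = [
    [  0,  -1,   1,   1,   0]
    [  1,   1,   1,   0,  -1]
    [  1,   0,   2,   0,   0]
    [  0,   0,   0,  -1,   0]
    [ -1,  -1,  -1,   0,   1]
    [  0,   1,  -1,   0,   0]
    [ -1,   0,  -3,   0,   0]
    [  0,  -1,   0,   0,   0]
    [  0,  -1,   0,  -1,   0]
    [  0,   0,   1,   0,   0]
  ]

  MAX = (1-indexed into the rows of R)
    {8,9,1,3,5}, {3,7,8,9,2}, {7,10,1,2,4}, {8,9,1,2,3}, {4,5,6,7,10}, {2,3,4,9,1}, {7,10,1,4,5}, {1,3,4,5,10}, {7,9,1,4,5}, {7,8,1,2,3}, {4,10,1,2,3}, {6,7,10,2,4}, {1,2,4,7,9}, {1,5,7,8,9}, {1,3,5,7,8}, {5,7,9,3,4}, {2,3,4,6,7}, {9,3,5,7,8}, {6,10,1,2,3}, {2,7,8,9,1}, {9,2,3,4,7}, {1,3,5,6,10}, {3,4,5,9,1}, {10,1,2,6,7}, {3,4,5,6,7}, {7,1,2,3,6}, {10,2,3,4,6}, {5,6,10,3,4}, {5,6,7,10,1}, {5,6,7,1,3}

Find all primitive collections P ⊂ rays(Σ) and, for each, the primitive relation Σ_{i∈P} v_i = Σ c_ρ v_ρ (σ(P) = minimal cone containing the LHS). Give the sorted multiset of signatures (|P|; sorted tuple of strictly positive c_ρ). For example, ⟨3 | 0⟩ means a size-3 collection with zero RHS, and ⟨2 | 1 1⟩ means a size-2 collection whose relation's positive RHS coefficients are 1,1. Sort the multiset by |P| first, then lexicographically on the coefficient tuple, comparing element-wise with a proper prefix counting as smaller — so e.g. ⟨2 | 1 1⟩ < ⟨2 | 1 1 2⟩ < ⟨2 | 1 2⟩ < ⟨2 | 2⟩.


Primitive collections (10):

  P={2,5}:  v_{2} + v_{5} = 0  →  sig = ⟨2 | 0⟩
  P={4,8}:  v_{4} + v_{8} = v_{9}  →  sig = ⟨2 | 1⟩
  P={6,8}:  v_{6} + v_{8} = v_{3} + v_{7}  →  sig = ⟨2 | 1 1⟩
  P={8,10}:  v_{8} + v_{10} = v_{1} + v_{4}  →  sig = ⟨2 | 1 1⟩
  P={6,9}:  v_{6} + v_{9} = v_{3} + v_{4} + v_{7}  →  sig = ⟨2 | 1 1 1⟩
  P={9,10}:  v_{9} + v_{10} = v_{1} + 2·v_{4}  →  sig = ⟨2 | 1 2⟩
  P={1,4,6}:  v_{1} + v_{4} + v_{6} = 0  →  sig = ⟨3 | 0⟩
  P={3,7,10}:  v_{3} + v_{7} + v_{10} = 0  →  sig = ⟨3 | 0⟩
  P={1,3,4,7}:  v_{1} + v_{3} + v_{4} + v_{7} = v_{8}  →  sig = ⟨4 | 1⟩
  P={1,3,7,9}:  v_{1} + v_{3} + v_{7} + v_{9} = 2·v_{8}  →  sig = ⟨4 | 2⟩

Sorted signature multiset PRS(X):
[⟨2 | 0⟩, ⟨2 | 1⟩, ⟨2 | 1 1⟩, ⟨2 | 1 1⟩, ⟨2 | 1 1 1⟩, ⟨2 | 1 2⟩, ⟨3 | 0⟩, ⟨3 | 0⟩, ⟨4 | 1⟩, ⟨4 | 2⟩]


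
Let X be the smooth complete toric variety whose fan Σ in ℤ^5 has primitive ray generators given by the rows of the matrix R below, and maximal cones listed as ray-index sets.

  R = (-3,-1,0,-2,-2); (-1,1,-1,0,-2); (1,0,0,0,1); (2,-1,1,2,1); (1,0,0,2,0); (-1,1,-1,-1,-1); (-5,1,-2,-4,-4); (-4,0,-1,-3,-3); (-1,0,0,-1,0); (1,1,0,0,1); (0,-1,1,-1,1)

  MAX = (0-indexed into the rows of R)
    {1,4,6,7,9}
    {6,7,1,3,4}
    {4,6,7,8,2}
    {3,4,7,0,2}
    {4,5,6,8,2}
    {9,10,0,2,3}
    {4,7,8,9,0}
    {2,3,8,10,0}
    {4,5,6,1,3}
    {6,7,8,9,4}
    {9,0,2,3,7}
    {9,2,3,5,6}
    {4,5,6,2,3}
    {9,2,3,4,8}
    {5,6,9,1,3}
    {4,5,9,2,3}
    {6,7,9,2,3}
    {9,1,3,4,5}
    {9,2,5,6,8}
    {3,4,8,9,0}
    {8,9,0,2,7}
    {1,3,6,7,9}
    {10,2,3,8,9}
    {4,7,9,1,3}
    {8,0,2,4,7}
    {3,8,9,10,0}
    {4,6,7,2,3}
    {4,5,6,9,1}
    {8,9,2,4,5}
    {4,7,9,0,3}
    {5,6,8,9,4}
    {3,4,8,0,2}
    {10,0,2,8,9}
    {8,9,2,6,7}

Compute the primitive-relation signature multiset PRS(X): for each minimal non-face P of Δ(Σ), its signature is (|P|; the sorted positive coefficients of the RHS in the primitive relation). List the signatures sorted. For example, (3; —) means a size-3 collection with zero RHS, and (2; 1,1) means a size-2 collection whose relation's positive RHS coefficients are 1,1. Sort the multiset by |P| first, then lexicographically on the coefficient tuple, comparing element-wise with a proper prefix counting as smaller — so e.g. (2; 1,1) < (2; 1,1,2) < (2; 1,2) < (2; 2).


The 19 primitive collections of Σ (r=11, n=5):

  P={0,5}:  v_{0} + v_{5} = v_{7}  so sig = (2; 1)
  P={5,7}:  v_{5} + v_{7} = v_{6}  so sig = (2; 1)
  P={4,10}:  v_{4} + v_{10} = v_{3} + v_{8}  so sig = (2; 1,1)
  P={1,8}:  v_{1} + v_{8} = v_{4} + v_{7} + v_{9}  so sig = (2; 1,1,1)
  P={1,10}:  v_{1} + v_{10} = v_{3} + v_{7} + v_{9}  so sig = (2; 1,1,1)
  P={5,10}:  v_{5} + v_{10} = v_{0} + v_{2} + v_{9}  so sig = (2; 1,1,1)
  P={6,10}:  v_{6} + v_{10} = v_{0} + v_{2} + v_{7} + v_{9}  so sig = (2; 1,1,1,1)
  P={0,1}:  v_{0} + v_{1} = v_{3} + v_{4} + 2·v_{7} + v_{9}  so sig = (2; 1,1,1,2)
  P={7,10}:  v_{7} + v_{10} = 2·v_{0} + v_{2} + v_{9}  so sig = (2; 1,1,2)
  P={1,2}:  v_{1} + v_{2} = v_{3} + 2·v_{5}  so sig = (2; 1,2)
  P={0,6}:  v_{0} + v_{6} = 2·v_{7}  so sig = (2; 2)
  P={3,5,8}:  v_{3} + v_{5} + v_{8} = 0  so sig = (3; —)
  P={3,6,8}:  v_{3} + v_{6} + v_{8} = v_{7}  so sig = (3; 1)
  P={3,7,8}:  v_{3} + v_{7} + v_{8} = v_{0}  so sig = (3; 1)
  P={0,2,4,9}:  v_{0} + v_{2} + v_{4} + v_{9} = 0  so sig = (4; —)
  P={2,4,7,9}:  v_{2} + v_{4} + v_{7} + v_{9} = v_{5}  so sig = (4; 1)
  P={3,4,6,9}:  v_{3} + v_{4} + v_{6} + v_{9} = v_{1}  so sig = (4; 1)
  P={2,4,6,9}:  v_{2} + v_{4} + v_{6} + v_{9} = 2·v_{5}  so sig = (4; 2)
  P={0,2,3,8,9}:  v_{0} + v_{2} + v_{3} + v_{8} + v_{9} = v_{10}  so sig = (5; 1)

Sorted signature multiset PRS(X):
    (2; 1)
    (2; 1)
    (2; 1,1)
    (2; 1,1,1)
    (2; 1,1,1)
    (2; 1,1,1)
    (2; 1,1,1,1)
    (2; 1,1,1,2)
    (2; 1,1,2)
    (2; 1,2)
    (2; 2)
    (3; —)
    (3; 1)
    (3; 1)
    (4; —)
    (4; 1)
    (4; 1)
    (4; 2)
    (5; 1)


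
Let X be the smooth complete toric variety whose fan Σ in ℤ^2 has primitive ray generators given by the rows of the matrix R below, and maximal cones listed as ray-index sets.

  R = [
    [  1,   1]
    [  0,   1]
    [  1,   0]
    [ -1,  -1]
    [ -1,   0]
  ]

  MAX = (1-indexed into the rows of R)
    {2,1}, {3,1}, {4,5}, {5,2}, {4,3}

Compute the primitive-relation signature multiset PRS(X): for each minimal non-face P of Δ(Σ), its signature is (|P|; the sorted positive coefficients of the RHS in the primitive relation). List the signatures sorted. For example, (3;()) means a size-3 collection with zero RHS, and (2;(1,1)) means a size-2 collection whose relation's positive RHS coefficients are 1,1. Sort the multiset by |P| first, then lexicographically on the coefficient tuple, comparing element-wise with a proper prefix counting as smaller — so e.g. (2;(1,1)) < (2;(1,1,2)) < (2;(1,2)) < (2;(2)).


5 minimal non-faces of Δ(Σ) (on 5 rays):

  {1,4}:  v_{1} + v_{4} = 0  so sig = (2;())
  {3,5}:  v_{3} + v_{5} = 0  so sig = (2;())
  {1,5}:  v_{1} + v_{5} = v_{2}  so sig = (2;(1))
  {2,3}:  v_{2} + v_{3} = v_{1}  so sig = (2;(1))
  {2,4}:  v_{2} + v_{4} = v_{5}  so sig = (2;(1))

Signatures (|P|; sorted positive RHS coefficients), sorted:
    |P|=2: 5 collections, coeffs (), (), (1), (1), (1)


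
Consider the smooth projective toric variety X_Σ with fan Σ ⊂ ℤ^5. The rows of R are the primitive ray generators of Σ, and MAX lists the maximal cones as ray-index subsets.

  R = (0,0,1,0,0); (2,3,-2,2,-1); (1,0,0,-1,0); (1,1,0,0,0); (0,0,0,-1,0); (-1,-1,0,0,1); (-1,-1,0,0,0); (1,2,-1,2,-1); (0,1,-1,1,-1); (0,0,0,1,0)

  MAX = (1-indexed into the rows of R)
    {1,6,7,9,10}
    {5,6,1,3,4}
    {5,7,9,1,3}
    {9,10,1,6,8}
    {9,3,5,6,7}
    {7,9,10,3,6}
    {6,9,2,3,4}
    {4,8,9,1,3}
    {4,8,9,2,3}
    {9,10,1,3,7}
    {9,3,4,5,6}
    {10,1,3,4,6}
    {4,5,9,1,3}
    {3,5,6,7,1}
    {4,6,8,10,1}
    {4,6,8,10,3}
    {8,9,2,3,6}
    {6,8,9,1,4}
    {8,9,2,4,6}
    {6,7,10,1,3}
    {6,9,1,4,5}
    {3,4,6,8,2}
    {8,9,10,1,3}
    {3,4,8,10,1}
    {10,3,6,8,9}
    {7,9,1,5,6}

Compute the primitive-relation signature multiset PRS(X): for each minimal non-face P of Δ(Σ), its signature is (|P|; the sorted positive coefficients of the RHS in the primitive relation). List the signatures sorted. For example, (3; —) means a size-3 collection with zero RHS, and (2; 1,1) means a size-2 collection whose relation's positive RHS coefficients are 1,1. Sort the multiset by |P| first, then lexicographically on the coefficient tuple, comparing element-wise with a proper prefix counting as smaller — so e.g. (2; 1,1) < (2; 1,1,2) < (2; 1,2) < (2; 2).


The 12 primitive collections of Σ (r=10, n=5):

  P = {4,7}:  v_{4} + v_{7} = 0  →  sig = (2; —)
  P = {5,10}:  v_{5} + v_{10} = 0  →  sig = (2; —)
  P = {1,2}:  v_{1} + v_{2} = v_{4} + v_{8}  →  sig = (2; 1,1)
  P = {5,8}:  v_{5} + v_{8} = v_{4} + v_{9}  →  sig = (2; 1,1)
  P = {7,8}:  v_{7} + v_{8} = v_{9} + v_{10}  →  sig = (2; 1,1)
  P = {2,7}:  v_{2} + v_{7} = v_{3} + v_{6} + v_{8} + v_{9}  →  sig = (2; 1,1,1,1)
  P = {2,10}:  v_{2} + v_{10} = v_{3} + v_{6} + 2·v_{8}  →  sig = (2; 1,1,2)
  P = {2,5}:  v_{2} + v_{5} = v_{3} + 2·v_{4} + v_{6} + 2·v_{9}  →  sig = (2; 1,1,2,2)
  P = {4,9,10}:  v_{4} + v_{9} + v_{10} = v_{8}  →  sig = (3; 1)
  P = {1,3,6,9}:  v_{1} + v_{3} + v_{6} + v_{9} = 0  →  sig = (4; —)
  P = {1,3,6,8}:  v_{1} + v_{3} + v_{6} + v_{8} = v_{4} + v_{10}  →  sig = (4; 1,1)
  P = {3,4,6,8,9}:  v_{3} + v_{4} + v_{6} + v_{8} + v_{9} = v_{2}  →  sig = (5; 1)

Signatures (|P|; sorted positive RHS coefficients), sorted:
    |P|=2: 8 collections, coeffs (), (), (1,1), (1,1), (1,1), (1,1,1,1), (1,1,2), (1,1,2,2)
    |P|=3: 1 collection, coeffs (1)
    |P|=4: 2 collections, coeffs (), (1,1)
    |P|=5: 1 collection, coeffs (1)


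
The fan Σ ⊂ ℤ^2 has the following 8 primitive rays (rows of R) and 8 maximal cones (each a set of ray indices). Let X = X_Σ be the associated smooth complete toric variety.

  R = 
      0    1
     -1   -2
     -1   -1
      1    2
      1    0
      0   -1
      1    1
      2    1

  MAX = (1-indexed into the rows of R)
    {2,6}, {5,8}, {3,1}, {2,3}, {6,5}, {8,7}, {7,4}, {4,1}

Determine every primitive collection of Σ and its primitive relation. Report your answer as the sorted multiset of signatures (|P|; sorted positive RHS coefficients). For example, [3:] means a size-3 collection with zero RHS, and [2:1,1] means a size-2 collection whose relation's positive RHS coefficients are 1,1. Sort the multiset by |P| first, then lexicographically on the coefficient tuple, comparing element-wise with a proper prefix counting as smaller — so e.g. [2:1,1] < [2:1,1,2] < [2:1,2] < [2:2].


|primitive collections| = 20. Relations:

  P = {1,6}:  v_{1} + v_{6} = 0  ⇒ sig = [2:]
  P = {2,4}:  v_{2} + v_{4} = 0  ⇒ sig = [2:]
  P = {3,7}:  v_{3} + v_{7} = 0  ⇒ sig = [2:]
  P = {1,2}:  v_{1} + v_{2} = v_{3}  ⇒ sig = [2:1]
  P = {1,5}:  v_{1} + v_{5} = v_{7}  ⇒ sig = [2:1]
  P = {1,7}:  v_{1} + v_{7} = v_{4}  ⇒ sig = [2:1]
  P = {2,7}:  v_{2} + v_{7} = v_{6}  ⇒ sig = [2:1]
  P = {3,4}:  v_{3} + v_{4} = v_{1}  ⇒ sig = [2:1]
  P = {3,5}:  v_{3} + v_{5} = v_{6}  ⇒ sig = [2:1]
  P = {3,6}:  v_{3} + v_{6} = v_{2}  ⇒ sig = [2:1]
  P = {3,8}:  v_{3} + v_{8} = v_{5}  ⇒ sig = [2:1]
  P = {4,6}:  v_{4} + v_{6} = v_{7}  ⇒ sig = [2:1]
  P = {5,7}:  v_{5} + v_{7} = v_{8}  ⇒ sig = [2:1]
  P = {6,7}:  v_{6} + v_{7} = v_{5}  ⇒ sig = [2:1]
  P = {2,8}:  v_{2} + v_{8} = v_{5} + v_{6}  ⇒ sig = [2:1,1]
  P = {1,8}:  v_{1} + v_{8} = 2·v_{7}  ⇒ sig = [2:2]
  P = {2,5}:  v_{2} + v_{5} = 2·v_{6}  ⇒ sig = [2:2]
  P = {4,5}:  v_{4} + v_{5} = 2·v_{7}  ⇒ sig = [2:2]
  P = {6,8}:  v_{6} + v_{8} = 2·v_{5}  ⇒ sig = [2:2]
  P = {4,8}:  v_{4} + v_{8} = 3·v_{7}  ⇒ sig = [2:3]

Sorted signature multiset PRS(X):
[[2:], [2:], [2:], [2:1], [2:1], [2:1], [2:1], [2:1], [2:1], [2:1], [2:1], [2:1], [2:1], [2:1], [2:1,1], [2:2], [2:2], [2:2], [2:2], [2:3]]


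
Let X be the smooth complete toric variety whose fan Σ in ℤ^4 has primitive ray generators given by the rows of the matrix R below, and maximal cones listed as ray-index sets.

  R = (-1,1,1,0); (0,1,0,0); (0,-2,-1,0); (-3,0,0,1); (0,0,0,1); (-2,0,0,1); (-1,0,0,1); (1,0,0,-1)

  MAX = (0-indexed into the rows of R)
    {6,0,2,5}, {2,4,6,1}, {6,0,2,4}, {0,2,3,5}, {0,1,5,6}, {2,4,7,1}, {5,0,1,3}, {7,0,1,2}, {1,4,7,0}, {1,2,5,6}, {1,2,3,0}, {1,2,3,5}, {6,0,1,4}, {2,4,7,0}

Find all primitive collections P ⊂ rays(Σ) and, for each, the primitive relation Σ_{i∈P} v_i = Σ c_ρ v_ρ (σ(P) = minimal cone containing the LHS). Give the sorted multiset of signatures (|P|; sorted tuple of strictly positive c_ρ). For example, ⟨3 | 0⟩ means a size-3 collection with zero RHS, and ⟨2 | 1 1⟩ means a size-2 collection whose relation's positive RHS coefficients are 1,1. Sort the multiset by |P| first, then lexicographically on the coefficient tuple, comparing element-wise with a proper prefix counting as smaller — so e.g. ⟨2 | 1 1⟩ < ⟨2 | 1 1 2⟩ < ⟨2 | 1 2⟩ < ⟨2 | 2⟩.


|primitive collections| = 9. Relations:

  {6,7}:  v_{6} + v_{7} = 0 — sig = ⟨2 | 0⟩
  {3,4}:  v_{3} + v_{4} = v_{5} + v_{6} — sig = ⟨2 | 1 1⟩
  {5,7}:  v_{5} + v_{7} = v_{0} + v_{1} + v_{2} — sig = ⟨2 | 1 1 1⟩
  {3,6}:  v_{3} + v_{6} = 2·v_{5} — sig = ⟨2 | 2⟩
  {4,5}:  v_{4} + v_{5} = 2·v_{6} — sig = ⟨2 | 2⟩
  {3,7}:  v_{3} + v_{7} = 2·v_{0} + 2·v_{1} + 2·v_{2} — sig = ⟨2 | 2 2 2⟩
  {0,1,2,4}:  v_{0} + v_{1} + v_{2} + v_{4} = v_{6} — sig = ⟨4 | 1⟩
  {0,1,2,5}:  v_{0} + v_{1} + v_{2} + v_{5} = v_{3} — sig = ⟨4 | 1⟩
  {0,1,2,6}:  v_{0} + v_{1} + v_{2} + v_{6} = v_{5} — sig = ⟨4 | 1⟩

Signatures (|P|; sorted positive RHS coefficients), sorted:
    |P|=2: 6 collections, coeffs (), (1,1), (1,1,1), (2), (2), (2,2,2)
    |P|=4: 3 collections, coeffs (1), (1), (1)


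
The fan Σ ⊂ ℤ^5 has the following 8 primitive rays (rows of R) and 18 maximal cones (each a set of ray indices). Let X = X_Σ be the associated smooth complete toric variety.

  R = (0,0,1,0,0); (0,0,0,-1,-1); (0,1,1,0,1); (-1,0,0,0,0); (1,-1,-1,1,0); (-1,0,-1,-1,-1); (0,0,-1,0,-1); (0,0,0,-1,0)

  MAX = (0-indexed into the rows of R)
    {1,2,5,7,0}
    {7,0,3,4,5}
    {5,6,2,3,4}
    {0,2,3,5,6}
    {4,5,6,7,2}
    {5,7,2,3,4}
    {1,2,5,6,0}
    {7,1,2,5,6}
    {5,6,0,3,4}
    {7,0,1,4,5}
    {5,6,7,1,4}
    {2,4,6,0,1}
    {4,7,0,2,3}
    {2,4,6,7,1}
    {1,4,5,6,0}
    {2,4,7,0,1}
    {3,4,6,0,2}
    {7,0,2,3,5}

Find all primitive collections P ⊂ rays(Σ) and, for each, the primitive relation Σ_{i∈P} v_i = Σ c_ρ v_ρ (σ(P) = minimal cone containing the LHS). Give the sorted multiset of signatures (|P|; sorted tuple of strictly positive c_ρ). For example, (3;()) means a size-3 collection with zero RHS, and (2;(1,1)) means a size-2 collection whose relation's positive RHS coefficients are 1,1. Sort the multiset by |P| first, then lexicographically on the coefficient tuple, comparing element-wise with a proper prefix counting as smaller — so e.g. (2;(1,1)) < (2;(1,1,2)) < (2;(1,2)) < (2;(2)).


Σ has 5 primitive collections:

  {1,3}:  v_{1} + v_{3} = v_{0} + v_{5} — sig = (2;(1,1))
  {0,6,7}:  v_{0} + v_{6} + v_{7} = v_{1} — sig = (3;(1))
  {3,6,7}:  v_{3} + v_{6} + v_{7} = v_{5} — sig = (3;(1))
  {0,2,4,5}:  v_{0} + v_{2} + v_{4} + v_{5} = 0 — sig = (4;())
  {1,2,4,5}:  v_{1} + v_{2} + v_{4} + v_{5} = v_{6} + v_{7} — sig = (4;(1,1))

Signatures (|P|; sorted positive RHS coefficients), sorted:
{ (2;(1,1)),  (3;(1)) ×2,  (4;()),  (4;(1,1)) }


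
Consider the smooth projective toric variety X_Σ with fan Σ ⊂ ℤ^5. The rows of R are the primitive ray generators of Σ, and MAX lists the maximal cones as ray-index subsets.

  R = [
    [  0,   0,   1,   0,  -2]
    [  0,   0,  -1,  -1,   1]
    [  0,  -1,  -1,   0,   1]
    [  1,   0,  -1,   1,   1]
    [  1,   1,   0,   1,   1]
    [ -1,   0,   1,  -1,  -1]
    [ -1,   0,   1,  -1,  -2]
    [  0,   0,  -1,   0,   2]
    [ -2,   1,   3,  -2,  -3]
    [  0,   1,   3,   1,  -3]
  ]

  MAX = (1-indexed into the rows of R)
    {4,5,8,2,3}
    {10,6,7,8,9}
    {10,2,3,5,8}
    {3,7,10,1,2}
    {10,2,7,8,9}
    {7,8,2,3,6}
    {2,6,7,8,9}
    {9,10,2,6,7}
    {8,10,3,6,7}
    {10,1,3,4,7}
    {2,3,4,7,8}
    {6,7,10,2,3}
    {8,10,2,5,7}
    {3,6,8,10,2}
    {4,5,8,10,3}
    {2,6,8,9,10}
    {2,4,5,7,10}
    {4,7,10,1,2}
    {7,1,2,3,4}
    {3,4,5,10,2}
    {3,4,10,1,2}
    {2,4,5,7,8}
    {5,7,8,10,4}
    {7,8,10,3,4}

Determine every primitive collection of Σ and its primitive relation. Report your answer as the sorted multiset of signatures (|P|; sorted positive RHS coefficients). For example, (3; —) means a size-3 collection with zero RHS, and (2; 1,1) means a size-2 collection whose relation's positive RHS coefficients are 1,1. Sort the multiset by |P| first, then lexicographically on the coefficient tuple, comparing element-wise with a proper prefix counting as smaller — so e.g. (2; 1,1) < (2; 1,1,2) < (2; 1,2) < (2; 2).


Primitive collections (14):

  • {1,8}:  v_{1} + v_{8} = 0  ⟹  sig = (2; —)
  • {4,6}:  v_{4} + v_{6} = 0  ⟹  sig = (2; —)
  • {1,5}:  v_{1} + v_{5} = v_{2} + v_{4} + v_{10}  ⟹  sig = (2; 1,1,1)
  • {5,6}:  v_{5} + v_{6} = v_{2} + v_{8} + v_{10}  ⟹  sig = (2; 1,1,1)
  • {1,6}:  v_{1} + v_{6} = v_{2} + v_{3} + v_{7} + v_{10}  ⟹  sig = (2; 1,1,1,1)
  • {1,9}:  v_{1} + v_{9} = v_{2} + v_{6} + v_{7} + v_{10}  ⟹  sig = (2; 1,1,1,1)
  • {4,9}:  v_{4} + v_{9} = v_{2} + v_{7} + v_{8} + v_{10}  ⟹  sig = (2; 1,1,1,1)
  • {5,9}:  v_{5} + v_{9} = 2·v_{2} + v_{7} + 2·v_{8} + 2·v_{10}  ⟹  sig = (2; 1,2,2,2)
  • {3,9}:  v_{3} + v_{9} = 2·v_{6}  ⟹  sig = (2; 2)
  • {3,5,7}:  v_{3} + v_{5} + v_{7} = 0  ⟹  sig = (3; —)
  • {2,4,8,10}:  v_{2} + v_{4} + v_{8} + v_{10} = v_{5}  ⟹  sig = (4; 1)
  • {2,3,4,7,10}:  v_{2} + v_{3} + v_{4} + v_{7} + v_{10} = v_{1}  ⟹  sig = (5; 1)
  • {2,3,7,8,10}:  v_{2} + v_{3} + v_{7} + v_{8} + v_{10} = v_{6}  ⟹  sig = (5; 1)
  • {2,6,7,8,10}:  v_{2} + v_{6} + v_{7} + v_{8} + v_{10} = v_{9}  ⟹  sig = (5; 1)

Hence PRS(X_Σ) =
    (2; —)
    (2; —)
    (2; 1,1,1)
    (2; 1,1,1)
    (2; 1,1,1,1)
    (2; 1,1,1,1)
    (2; 1,1,1,1)
    (2; 1,2,2,2)
    (2; 2)
    (3; —)
    (4; 1)
    (5; 1)
    (5; 1)
    (5; 1)
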